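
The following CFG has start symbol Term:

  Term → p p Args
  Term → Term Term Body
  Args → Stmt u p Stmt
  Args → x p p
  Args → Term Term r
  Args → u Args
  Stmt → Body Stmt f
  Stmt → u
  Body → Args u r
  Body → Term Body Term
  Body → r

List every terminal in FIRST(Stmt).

From Stmt → Body Stmt f: add FIRST(Body) = { p, r, u, x }.
Stmt → u contributes {u}.
Union: FIRST(Stmt) = { p, r, u, x }.

{ p, r, u, x }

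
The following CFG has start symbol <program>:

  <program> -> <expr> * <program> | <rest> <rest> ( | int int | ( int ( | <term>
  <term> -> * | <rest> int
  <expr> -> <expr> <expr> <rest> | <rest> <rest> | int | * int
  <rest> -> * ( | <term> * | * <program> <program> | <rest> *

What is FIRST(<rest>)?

<rest> -> * ( contributes {*}.
From <rest> -> <term> *: add FIRST(<term>) = { * }.
<rest> -> * <program> <program> contributes {*}.
From <rest> -> <rest> *: add FIRST(<rest>) = { * }.
Union: FIRST(<rest>) = { * }.

{ * }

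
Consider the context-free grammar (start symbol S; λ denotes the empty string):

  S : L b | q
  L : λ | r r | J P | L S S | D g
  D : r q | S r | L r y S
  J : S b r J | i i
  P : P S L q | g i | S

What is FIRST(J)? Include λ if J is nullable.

From J : S b r J: add FIRST(S) = { b, i, q, r }.
J : i i contributes {i}.
Union: FIRST(J) = { b, i, q, r }.

{ b, i, q, r }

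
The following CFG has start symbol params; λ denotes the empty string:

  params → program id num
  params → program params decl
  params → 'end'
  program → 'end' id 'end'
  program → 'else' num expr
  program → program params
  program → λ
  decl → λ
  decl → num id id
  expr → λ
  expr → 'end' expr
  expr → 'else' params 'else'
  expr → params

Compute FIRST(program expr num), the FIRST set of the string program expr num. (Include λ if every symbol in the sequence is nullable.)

Add FIRST(program)\{λ} = { 'else', 'end', id }; program is nullable, continue.
Add FIRST(expr)\{λ} = { 'else', 'end', id }; expr is nullable, continue.
num is a terminal; add {num} and stop.

{ 'else', 'end', id, num }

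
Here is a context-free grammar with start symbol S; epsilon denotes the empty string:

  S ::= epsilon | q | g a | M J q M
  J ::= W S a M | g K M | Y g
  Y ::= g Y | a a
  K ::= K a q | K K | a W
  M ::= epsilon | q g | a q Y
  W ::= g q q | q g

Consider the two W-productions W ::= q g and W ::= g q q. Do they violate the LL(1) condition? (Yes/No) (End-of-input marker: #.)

No

FIRST(q g) = { q } and FIRST(g q q) = { g }.
The FIRST sets are disjoint and neither alternative is nullable — no conflict.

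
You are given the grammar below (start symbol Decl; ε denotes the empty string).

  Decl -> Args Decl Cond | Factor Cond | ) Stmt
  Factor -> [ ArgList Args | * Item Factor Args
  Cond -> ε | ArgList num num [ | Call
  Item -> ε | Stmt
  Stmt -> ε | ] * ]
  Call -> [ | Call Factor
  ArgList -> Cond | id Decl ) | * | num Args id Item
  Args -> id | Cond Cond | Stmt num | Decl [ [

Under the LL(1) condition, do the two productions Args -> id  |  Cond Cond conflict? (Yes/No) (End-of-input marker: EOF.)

Yes

FIRST(id) = { id } and FIRST(Cond Cond) = { *, [, id, num, ε }.
Both contain id, so the two alternatives are not disjoint — LL(1) conflict.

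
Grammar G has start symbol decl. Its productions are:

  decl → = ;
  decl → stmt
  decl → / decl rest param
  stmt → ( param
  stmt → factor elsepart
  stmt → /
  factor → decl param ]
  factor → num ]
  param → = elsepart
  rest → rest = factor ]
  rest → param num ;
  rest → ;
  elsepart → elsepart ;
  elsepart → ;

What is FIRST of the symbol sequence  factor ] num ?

Add FIRST(factor) = { (, /, =, num }; factor is not nullable, stop.

{ (, /, =, num }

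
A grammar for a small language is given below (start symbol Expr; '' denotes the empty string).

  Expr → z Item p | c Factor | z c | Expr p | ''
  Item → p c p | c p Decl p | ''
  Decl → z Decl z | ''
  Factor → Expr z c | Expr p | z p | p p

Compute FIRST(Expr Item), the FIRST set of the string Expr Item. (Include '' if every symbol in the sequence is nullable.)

Add FIRST(Expr)\{''} = { c, p, z }; Expr is nullable, continue.
Add FIRST(Item)\{''} = { c, p }; Item is nullable, continue.
Every symbol is nullable, so include ''.

{ c, p, z, '' }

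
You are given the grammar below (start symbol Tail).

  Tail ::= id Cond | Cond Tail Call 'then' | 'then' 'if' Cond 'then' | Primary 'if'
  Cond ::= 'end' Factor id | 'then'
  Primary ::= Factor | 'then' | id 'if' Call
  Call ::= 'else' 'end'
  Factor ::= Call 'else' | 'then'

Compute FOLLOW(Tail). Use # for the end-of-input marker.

Tail is the start symbol, so # ∈ FOLLOW(Tail).
In Tail ::= Cond Tail Call 'then': add FIRST(Call 'then') = { 'else' }.
Union: FOLLOW(Tail) = { #, 'else' }.

{ #, 'else' }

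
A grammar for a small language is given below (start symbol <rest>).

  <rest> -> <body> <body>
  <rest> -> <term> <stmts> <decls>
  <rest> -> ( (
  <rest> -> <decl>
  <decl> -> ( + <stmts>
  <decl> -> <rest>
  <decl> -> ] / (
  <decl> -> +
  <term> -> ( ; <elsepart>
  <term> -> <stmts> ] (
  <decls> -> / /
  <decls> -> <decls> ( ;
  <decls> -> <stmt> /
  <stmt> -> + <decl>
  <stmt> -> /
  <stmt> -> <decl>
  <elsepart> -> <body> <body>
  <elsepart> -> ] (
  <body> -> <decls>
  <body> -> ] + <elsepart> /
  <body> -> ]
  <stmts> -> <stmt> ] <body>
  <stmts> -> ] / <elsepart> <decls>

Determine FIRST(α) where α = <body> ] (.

Add FIRST(<body>) = { (, +, /, ] }; <body> is not nullable, stop.

{ (, +, /, ] }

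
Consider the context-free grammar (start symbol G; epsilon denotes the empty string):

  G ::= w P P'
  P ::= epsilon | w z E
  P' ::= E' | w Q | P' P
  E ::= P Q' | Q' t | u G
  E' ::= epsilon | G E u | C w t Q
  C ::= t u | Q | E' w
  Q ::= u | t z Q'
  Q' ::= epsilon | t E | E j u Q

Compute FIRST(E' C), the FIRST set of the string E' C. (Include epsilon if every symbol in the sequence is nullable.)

{ t, u, w }

Add FIRST(E')\{epsilon} = { t, u, w }; E' is nullable, continue.
Add FIRST(C) = { t, u, w }; C is not nullable, stop.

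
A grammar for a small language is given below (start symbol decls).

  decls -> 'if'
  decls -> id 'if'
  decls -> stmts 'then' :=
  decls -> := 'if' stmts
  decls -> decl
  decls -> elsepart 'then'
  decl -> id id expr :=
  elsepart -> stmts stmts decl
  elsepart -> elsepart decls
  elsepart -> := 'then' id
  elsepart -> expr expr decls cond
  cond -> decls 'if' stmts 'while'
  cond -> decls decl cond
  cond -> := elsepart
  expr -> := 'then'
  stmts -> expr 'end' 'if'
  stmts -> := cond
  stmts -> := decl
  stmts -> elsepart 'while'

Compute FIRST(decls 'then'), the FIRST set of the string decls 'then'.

Add FIRST(decls) = { 'if', :=, id }; decls is not nullable, stop.

{ 'if', :=, id }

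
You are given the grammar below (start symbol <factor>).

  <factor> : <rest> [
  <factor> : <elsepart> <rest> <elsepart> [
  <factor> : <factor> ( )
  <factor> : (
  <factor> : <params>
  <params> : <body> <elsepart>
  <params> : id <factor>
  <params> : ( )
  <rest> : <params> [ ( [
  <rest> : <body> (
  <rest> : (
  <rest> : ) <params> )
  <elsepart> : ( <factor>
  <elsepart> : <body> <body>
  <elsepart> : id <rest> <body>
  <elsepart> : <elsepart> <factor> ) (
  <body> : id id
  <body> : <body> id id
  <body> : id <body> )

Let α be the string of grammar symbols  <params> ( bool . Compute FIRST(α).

Add FIRST(<params>) = { (, id }; <params> is not nullable, stop.

{ (, id }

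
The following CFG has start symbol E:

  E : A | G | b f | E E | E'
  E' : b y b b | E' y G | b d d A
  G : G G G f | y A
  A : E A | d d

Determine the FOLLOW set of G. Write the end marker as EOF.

{ EOF, b, d, f, y }

In E : G: G is at the end, add FOLLOW(E) = { EOF, b, d, y }.
In E' : E' y G: G is at the end, add FOLLOW(E') = { EOF, b, d, y }.
In G : G G G f: add FIRST(G G f) = { y }.
In G : G G G f: add FIRST(G f) = { y }.
In G : G G G f: add FIRST(f) = { f }.
Union: FOLLOW(G) = { EOF, b, d, f, y }.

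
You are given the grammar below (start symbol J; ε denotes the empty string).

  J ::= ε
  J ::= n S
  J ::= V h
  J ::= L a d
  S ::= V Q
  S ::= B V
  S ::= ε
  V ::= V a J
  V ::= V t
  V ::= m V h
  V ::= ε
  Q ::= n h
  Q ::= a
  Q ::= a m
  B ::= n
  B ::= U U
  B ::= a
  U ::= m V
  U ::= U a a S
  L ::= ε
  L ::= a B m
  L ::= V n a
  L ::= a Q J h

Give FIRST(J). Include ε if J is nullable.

J ::= ε contributes ε.
J ::= n S contributes {n}.
From J ::= V h: V nullable, take FIRST(V) ∪ {h} = { a, h, m, t }.
From J ::= L a d: L nullable, take FIRST(L) ∪ {a} = { a, m, n, t }.
Union: FIRST(J) = { a, h, m, n, t, ε }.

{ a, h, m, n, t, ε }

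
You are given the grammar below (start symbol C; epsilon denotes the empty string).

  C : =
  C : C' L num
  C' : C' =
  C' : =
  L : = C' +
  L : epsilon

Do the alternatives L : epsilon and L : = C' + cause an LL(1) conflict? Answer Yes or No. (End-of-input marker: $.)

FIRST(epsilon) = { epsilon } and FIRST(= C' +) = { = }.
The first is nullable but FOLLOW(L) = { num } is disjoint from FIRST of the second.

No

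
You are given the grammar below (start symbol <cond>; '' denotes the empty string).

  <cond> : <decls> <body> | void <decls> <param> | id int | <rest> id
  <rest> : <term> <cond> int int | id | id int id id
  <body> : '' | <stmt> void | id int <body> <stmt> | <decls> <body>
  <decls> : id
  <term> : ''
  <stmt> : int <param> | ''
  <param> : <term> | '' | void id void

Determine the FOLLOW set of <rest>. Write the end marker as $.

{ id }

In <cond> : <rest> id: add FIRST(id) = { id }.
Union: FOLLOW(<rest>) = { id }.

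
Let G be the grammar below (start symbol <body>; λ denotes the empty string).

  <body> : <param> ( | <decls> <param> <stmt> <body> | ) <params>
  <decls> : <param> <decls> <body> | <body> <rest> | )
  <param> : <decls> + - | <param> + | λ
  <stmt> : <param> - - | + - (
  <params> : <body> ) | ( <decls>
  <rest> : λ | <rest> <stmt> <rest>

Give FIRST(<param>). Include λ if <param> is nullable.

{ (, ), +, λ }

From <param> : <decls> + -: add FIRST(<decls>) = { (, ), + }.
From <param> : <param> +: <param> nullable, take FIRST(<param>) ∪ {+} = { (, ), + }.
<param> : λ contributes λ.
Union: FIRST(<param>) = { (, ), +, λ }.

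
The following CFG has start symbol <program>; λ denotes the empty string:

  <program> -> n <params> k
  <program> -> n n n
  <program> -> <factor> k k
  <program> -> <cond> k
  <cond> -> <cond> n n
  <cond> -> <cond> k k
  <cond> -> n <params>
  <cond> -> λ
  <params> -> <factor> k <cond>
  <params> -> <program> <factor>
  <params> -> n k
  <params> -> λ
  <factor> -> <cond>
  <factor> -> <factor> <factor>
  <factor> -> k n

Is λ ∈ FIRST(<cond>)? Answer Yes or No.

Yes

<cond> has an λ-production, so <cond> ⇒ λ.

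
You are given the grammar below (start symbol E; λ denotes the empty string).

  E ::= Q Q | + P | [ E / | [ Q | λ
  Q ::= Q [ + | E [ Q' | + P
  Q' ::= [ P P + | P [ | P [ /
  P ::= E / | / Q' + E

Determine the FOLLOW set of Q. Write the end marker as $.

{ $, +, /, [ }

In E ::= Q Q: add FIRST(Q) = { +, [ }.
In E ::= Q Q: Q is at the end, add FOLLOW(E) = { $, +, /, [ }.
In E ::= [ Q: Q is at the end, add FOLLOW(E) = { $, +, /, [ }.
In Q ::= Q [ +: add FIRST([ +) = { [ }.
Union: FOLLOW(Q) = { $, +, /, [ }.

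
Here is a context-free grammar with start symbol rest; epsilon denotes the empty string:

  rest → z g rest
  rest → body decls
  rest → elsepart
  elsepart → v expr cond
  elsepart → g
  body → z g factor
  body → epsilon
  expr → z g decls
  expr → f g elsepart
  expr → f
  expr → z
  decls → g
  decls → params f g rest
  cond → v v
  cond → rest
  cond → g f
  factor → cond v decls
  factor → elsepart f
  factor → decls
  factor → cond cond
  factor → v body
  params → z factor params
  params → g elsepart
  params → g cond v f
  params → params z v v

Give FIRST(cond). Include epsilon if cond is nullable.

{ g, v, z }

cond → v v contributes {v}.
From cond → rest: add FIRST(rest) = { g, v, z }.
cond → g f contributes {g}.
Union: FIRST(cond) = { g, v, z }.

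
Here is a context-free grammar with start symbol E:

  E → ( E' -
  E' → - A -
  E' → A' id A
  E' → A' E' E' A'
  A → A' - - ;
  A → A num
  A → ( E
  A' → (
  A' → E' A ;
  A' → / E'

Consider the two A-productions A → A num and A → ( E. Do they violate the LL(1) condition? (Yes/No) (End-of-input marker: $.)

FIRST(A num) = { (, -, / } and FIRST(( E) = { ( }.
Both contain (, so the two alternatives are not disjoint — LL(1) conflict.

Yes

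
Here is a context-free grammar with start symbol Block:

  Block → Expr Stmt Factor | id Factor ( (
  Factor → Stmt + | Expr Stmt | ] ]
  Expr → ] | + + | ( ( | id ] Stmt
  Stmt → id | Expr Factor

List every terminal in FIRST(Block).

From Block → Expr Stmt Factor: add FIRST(Expr) = { (, +, ], id }.
Block → id Factor ( ( contributes {id}.
Union: FIRST(Block) = { (, +, ], id }.

{ (, +, ], id }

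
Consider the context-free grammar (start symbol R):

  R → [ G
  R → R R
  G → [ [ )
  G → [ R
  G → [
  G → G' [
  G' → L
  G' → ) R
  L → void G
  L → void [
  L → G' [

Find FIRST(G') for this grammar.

From G' → L: add FIRST(L) = { ), void }.
G' → ) R contributes {)}.
Union: FIRST(G') = { ), void }.

{ ), void }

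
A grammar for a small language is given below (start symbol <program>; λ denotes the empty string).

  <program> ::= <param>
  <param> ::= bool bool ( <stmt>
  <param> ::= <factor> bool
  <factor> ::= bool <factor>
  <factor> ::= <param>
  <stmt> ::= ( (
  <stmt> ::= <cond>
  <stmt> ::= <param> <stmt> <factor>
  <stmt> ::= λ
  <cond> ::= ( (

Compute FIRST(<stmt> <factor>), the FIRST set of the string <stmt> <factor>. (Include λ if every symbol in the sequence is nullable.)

Add FIRST(<stmt>)\{λ} = { (, bool }; <stmt> is nullable, continue.
Add FIRST(<factor>) = { bool }; <factor> is not nullable, stop.

{ (, bool }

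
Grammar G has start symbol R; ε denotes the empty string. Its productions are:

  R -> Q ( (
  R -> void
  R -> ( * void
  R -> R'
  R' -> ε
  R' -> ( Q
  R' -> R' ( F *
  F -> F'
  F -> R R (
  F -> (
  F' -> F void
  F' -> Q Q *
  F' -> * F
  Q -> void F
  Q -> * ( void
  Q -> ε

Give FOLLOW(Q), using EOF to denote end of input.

In R -> Q ( (: add FIRST(( () = { ( }.
In R' -> ( Q: Q is at the end, add FOLLOW(R') = { EOF, (, *, void }.
In F' -> Q Q *: add FIRST(Q *) = { *, void }.
In F' -> Q Q *: add FIRST(*) = { * }.
Union: FOLLOW(Q) = { EOF, (, *, void }.

{ EOF, (, *, void }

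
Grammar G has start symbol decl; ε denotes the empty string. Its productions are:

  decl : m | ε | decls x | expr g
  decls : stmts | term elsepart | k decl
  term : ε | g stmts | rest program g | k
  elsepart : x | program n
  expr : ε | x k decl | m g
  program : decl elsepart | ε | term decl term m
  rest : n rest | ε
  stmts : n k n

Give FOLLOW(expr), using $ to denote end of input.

In decl : expr g: add FIRST(g) = { g }.
Union: FOLLOW(expr) = { g }.

{ g }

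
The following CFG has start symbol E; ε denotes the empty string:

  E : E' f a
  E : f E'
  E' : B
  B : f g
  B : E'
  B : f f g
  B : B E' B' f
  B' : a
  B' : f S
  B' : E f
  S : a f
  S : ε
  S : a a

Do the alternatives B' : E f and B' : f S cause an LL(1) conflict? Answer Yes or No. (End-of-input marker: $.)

FIRST(E f) = { f } and FIRST(f S) = { f }.
Both contain f, so the two alternatives are not disjoint — LL(1) conflict.

Yes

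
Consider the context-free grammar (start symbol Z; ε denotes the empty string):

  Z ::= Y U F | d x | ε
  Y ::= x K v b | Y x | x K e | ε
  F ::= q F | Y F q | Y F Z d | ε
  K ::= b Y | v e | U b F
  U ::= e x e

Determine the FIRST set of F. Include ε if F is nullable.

{ d, e, q, x, ε }

F ::= q F contributes {q}.
From F ::= Y F q: Y, F nullable, take FIRST(Y) ∪ FIRST(F) ∪ {q} = { d, e, q, x }.
From F ::= Y F Z d: Y, F, Z nullable, take FIRST(Y) ∪ FIRST(F) ∪ FIRST(Z) ∪ {d} = { d, e, q, x }.
F ::= ε contributes ε.
Union: FIRST(F) = { d, e, q, x, ε }.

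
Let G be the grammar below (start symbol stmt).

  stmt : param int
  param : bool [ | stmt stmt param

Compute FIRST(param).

param : bool [ contributes {bool}.
From param : stmt stmt param: add FIRST(stmt) = { bool }.
Union: FIRST(param) = { bool }.

{ bool }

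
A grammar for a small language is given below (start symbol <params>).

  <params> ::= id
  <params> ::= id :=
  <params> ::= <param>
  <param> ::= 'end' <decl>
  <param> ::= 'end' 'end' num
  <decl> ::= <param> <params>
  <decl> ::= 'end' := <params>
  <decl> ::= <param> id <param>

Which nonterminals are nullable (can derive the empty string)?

{ } (none)

No nonterminal has an empty production or an RHS whose symbols are all nullable.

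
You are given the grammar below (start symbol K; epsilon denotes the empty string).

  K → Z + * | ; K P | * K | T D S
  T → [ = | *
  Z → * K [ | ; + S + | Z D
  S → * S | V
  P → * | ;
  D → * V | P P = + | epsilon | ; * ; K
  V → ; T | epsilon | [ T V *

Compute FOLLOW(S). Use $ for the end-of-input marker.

In K → T D S: S is at the end, add FOLLOW(K) = { $, *, +, ;, [ }.
In Z → ; + S +: add FIRST(+) = { + }.
In S → * S: S is at the end, add FOLLOW(S) = { $, *, +, ;, [ }.
Union: FOLLOW(S) = { $, *, +, ;, [ }.

{ $, *, +, ;, [ }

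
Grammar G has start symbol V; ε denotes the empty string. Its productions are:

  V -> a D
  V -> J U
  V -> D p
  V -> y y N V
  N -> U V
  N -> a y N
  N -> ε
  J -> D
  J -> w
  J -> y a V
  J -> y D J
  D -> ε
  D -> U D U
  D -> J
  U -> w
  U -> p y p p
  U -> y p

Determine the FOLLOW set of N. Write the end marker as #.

In V -> y y N V: add FIRST(V) = { a, p, w, y }.
In N -> a y N: N is at the end, add FOLLOW(N) = { a, p, w, y }.
Union: FOLLOW(N) = { a, p, w, y }.

{ a, p, w, y }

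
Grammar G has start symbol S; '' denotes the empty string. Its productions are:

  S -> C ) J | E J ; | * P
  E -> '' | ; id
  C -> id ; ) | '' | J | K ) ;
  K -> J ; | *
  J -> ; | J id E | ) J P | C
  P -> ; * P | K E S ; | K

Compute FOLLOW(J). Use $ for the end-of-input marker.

{ $, ), *, ;, id }

In S -> C ) J: J is at the end, add FOLLOW(S) = { $, ; }.
In S -> E J ;: add FIRST(;) = { ; }.
In C -> J: J is at the end, add FOLLOW(C) = { $, ), *, ;, id }.
In K -> J ;: add FIRST(;) = { ; }.
In J -> J id E: add FIRST(id E) = { id }.
In J -> ) J P: add FIRST(P) = { ), *, ;, id }.
Union: FOLLOW(J) = { $, ), *, ;, id }.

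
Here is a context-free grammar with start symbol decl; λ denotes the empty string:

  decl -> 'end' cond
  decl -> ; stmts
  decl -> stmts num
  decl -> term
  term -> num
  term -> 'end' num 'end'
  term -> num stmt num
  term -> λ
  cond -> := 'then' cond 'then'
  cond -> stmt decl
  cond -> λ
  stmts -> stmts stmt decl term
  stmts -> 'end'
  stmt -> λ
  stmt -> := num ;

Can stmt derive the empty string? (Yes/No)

Yes

stmt has an λ-production, so stmt ⇒ λ.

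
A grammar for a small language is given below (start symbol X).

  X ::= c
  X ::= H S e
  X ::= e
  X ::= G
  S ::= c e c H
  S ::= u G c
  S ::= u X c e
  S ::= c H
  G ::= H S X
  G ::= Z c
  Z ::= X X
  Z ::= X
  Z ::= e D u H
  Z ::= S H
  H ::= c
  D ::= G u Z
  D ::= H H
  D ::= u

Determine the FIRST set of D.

From D ::= G u Z: add FIRST(G) = { c, e, u }.
From D ::= H H: add FIRST(H) = { c }.
D ::= u contributes {u}.
Union: FIRST(D) = { c, e, u }.

{ c, e, u }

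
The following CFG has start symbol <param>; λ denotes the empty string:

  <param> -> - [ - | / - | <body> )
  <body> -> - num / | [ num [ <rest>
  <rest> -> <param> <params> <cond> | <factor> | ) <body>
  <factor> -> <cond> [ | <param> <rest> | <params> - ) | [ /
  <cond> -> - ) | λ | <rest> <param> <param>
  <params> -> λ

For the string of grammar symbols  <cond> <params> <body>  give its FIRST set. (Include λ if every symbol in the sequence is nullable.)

Add FIRST(<cond>)\{λ} = { ), -, /, [ }; <cond> is nullable, continue.
Add FIRST(<params>)\{λ} = {  }; <params> is nullable, continue.
Add FIRST(<body>) = { -, [ }; <body> is not nullable, stop.

{ ), -, /, [ }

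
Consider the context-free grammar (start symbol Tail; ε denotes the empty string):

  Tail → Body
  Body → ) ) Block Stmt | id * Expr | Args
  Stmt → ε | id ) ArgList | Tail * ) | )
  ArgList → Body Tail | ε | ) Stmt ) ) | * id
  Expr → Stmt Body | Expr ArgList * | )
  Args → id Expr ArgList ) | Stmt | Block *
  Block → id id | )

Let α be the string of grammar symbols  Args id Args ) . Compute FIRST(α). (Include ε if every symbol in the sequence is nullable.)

{ ), *, id }

Add FIRST(Args)\{ε} = { ), *, id }; Args is nullable, continue.
id is a terminal; add {id} and stop.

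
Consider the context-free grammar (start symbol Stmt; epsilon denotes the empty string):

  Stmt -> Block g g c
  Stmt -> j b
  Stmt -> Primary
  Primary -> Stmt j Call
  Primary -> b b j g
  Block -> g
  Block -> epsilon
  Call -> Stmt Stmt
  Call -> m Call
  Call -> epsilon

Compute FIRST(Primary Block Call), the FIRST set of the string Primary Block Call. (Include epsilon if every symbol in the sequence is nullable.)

{ b, g, j }

Add FIRST(Primary) = { b, g, j }; Primary is not nullable, stop.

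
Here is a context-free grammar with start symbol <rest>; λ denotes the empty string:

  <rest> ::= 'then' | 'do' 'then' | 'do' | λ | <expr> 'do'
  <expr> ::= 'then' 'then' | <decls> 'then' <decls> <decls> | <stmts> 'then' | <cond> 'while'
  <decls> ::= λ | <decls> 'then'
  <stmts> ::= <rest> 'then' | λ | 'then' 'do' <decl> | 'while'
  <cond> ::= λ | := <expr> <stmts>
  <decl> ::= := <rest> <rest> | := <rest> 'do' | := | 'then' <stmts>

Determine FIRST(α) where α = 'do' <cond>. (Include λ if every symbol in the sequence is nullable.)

'do' is a terminal; add {'do'} and stop.

{ 'do' }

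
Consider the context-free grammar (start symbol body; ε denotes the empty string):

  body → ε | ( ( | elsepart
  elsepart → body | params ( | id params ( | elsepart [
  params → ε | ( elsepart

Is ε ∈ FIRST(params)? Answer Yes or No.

params has an ε-production, so params ⇒ ε.

Yes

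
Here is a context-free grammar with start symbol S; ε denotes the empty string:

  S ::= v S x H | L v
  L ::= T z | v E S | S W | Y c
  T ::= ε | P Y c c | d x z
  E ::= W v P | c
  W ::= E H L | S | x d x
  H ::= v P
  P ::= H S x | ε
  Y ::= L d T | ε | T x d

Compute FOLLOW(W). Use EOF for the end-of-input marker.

{ d, v }

In L ::= S W: W is at the end, add FOLLOW(L) = { d, v }.
In E ::= W v P: add FIRST(v P) = { v }.
Union: FOLLOW(W) = { d, v }.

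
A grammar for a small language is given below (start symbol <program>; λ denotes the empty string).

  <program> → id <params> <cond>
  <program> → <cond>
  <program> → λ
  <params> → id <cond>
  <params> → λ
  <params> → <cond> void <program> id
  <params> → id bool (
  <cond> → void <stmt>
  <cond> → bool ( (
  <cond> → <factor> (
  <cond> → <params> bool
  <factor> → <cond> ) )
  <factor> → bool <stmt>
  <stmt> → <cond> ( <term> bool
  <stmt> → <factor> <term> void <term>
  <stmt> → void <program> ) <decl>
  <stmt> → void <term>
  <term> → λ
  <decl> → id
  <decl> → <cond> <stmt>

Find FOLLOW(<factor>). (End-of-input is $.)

{ (, void }

In <cond> → <factor> (: add FIRST(() = { ( }.
In <stmt> → <factor> <term> void <term>: add FIRST(<term> void <term>) = { void }.
Union: FOLLOW(<factor>) = { (, void }.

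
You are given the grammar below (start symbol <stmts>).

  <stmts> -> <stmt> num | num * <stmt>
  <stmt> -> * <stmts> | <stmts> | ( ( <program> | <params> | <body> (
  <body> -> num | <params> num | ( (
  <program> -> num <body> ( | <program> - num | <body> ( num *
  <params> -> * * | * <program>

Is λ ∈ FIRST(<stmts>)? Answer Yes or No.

No

No nonterminal in this grammar is nullable.
No production of <stmts> has an RHS whose symbols are all nullable, so <stmts> is not nullable.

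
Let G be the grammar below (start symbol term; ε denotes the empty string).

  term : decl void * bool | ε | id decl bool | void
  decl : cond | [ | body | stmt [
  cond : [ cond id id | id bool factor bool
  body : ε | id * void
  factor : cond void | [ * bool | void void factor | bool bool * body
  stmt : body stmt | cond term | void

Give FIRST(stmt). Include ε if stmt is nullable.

{ [, id, void }

From stmt : body stmt: body nullable, take FIRST(body) ∪ FIRST(stmt) = { [, id, void }.
From stmt : cond term: add FIRST(cond) = { [, id }.
stmt : void contributes {void}.
Union: FIRST(stmt) = { [, id, void }.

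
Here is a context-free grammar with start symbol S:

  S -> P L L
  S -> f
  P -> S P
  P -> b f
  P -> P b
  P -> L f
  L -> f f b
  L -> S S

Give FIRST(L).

L -> f f b contributes {f}.
From L -> S S: add FIRST(S) = { b, f }.
Union: FIRST(L) = { b, f }.

{ b, f }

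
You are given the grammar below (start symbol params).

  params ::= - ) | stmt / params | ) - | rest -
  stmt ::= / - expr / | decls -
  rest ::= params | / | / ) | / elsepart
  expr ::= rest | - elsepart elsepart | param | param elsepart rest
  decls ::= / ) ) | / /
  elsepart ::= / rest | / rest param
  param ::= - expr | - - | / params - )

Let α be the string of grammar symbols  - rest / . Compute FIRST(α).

- is a terminal; add {-} and stop.

{ - }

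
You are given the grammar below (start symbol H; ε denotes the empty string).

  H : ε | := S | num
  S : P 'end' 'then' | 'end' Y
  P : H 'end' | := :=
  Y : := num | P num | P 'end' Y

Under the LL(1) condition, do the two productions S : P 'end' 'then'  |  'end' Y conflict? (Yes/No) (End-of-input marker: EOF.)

FIRST(P 'end' 'then') = { 'end', :=, num } and FIRST('end' Y) = { 'end' }.
Both contain 'end', so the two alternatives are not disjoint — LL(1) conflict.

Yes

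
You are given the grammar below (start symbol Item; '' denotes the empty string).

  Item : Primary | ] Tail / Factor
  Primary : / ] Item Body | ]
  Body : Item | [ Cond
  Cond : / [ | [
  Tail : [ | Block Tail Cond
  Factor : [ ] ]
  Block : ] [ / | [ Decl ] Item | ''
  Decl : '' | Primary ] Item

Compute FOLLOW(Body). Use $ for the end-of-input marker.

In Primary : / ] Item Body: Body is at the end, add FOLLOW(Primary) = { $, /, [, ] }.
Union: FOLLOW(Body) = { $, /, [, ] }.

{ $, /, [, ] }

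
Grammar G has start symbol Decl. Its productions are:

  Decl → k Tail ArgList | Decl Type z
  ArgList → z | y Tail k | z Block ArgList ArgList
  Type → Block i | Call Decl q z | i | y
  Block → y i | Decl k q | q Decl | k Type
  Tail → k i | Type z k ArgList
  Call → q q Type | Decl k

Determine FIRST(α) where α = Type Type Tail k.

Add FIRST(Type) = { i, k, q, y }; Type is not nullable, stop.

{ i, k, q, y }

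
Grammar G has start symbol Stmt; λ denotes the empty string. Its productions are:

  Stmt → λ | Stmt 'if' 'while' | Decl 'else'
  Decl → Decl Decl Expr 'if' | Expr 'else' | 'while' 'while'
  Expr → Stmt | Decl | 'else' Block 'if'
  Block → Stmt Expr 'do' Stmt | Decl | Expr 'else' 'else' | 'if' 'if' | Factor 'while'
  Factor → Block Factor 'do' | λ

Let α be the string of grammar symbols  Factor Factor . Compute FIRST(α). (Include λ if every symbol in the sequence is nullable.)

{ 'do', 'else', 'if', 'while', λ }

Add FIRST(Factor)\{λ} = { 'do', 'else', 'if', 'while' }; Factor is nullable, continue.
Add FIRST(Factor)\{λ} = { 'do', 'else', 'if', 'while' }; Factor is nullable, continue.
Every symbol is nullable, so include λ.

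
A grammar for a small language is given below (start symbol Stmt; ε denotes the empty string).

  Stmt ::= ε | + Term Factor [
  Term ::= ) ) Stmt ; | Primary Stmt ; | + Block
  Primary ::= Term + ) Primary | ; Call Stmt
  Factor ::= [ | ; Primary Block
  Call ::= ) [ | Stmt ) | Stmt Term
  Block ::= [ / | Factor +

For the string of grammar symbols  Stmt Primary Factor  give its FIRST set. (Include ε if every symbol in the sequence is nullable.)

Add FIRST(Stmt)\{ε} = { + }; Stmt is nullable, continue.
Add FIRST(Primary) = { ), +, ; }; Primary is not nullable, stop.

{ ), +, ; }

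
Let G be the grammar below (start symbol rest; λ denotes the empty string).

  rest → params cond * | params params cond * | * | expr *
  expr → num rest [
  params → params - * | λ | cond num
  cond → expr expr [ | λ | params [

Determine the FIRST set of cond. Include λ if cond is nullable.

{ -, [, num, λ }

From cond → expr expr [: add FIRST(expr) = { num }.
cond → λ contributes λ.
From cond → params [: params nullable, take FIRST(params) ∪ {[} = { -, [, num }.
Union: FIRST(cond) = { -, [, num, λ }.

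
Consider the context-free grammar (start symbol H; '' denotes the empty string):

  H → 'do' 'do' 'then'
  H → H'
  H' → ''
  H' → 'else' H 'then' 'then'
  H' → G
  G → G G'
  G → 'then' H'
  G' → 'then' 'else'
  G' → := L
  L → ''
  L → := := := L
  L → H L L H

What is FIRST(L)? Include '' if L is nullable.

{ 'do', 'else', 'then', :=, '' }

L → '' contributes ''.
L → := := := L contributes {:=}.
From L → H L L H: H, L, L, H nullable, take FIRST(H) ∪ FIRST(L) ∪ FIRST(L) ∪ FIRST(H) = { 'do', 'else', 'then', := }; also '' since the whole RHS is nullable.
Union: FIRST(L) = { 'do', 'else', 'then', :=, '' }.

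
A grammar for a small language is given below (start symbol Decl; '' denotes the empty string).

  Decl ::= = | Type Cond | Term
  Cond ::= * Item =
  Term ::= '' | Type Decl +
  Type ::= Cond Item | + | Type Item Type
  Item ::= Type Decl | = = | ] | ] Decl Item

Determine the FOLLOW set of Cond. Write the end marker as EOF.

{ EOF, *, +, =, ] }

In Decl ::= Type Cond: Cond is at the end, add FOLLOW(Decl) = { EOF, *, +, =, ] }.
In Type ::= Cond Item: add FIRST(Item) = { *, +, =, ] }.
Union: FOLLOW(Cond) = { EOF, *, +, =, ] }.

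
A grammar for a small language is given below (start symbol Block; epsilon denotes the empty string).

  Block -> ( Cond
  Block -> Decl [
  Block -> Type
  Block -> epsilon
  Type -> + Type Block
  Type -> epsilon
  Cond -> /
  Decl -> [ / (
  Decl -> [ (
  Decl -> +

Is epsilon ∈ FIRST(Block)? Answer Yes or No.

Yes

Block has an epsilon-production, so Block ⇒ epsilon.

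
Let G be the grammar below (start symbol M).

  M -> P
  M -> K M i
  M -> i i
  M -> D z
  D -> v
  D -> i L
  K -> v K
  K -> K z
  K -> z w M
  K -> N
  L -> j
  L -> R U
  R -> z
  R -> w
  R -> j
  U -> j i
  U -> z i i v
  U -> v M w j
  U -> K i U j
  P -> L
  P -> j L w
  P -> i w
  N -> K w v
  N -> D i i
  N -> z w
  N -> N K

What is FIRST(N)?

From N -> K w v: add FIRST(K) = { i, v, z }.
From N -> D i i: add FIRST(D) = { i, v }.
N -> z w contributes {z}.
From N -> N K: add FIRST(N) = { i, v, z }.
Union: FIRST(N) = { i, v, z }.

{ i, v, z }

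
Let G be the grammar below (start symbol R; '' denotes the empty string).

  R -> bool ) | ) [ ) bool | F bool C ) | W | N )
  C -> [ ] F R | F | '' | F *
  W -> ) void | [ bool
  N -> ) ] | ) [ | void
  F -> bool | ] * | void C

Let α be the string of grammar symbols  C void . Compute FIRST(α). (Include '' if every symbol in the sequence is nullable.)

Add FIRST(C)\{''} = { [, ], bool, void }; C is nullable, continue.
void is a terminal; add {void} and stop.

{ [, ], bool, void }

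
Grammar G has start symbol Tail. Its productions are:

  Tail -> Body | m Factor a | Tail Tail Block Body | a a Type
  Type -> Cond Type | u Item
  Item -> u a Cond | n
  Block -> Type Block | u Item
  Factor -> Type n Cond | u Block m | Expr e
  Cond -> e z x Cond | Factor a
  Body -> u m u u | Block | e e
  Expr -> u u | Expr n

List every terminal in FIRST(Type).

{ e, u }

From Type -> Cond Type: add FIRST(Cond) = { e, u }.
Type -> u Item contributes {u}.
Union: FIRST(Type) = { e, u }.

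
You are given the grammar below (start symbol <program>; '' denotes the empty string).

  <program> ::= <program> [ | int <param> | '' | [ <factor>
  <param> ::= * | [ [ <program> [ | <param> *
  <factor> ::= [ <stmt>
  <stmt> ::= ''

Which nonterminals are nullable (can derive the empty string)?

{ <program>, <stmt> }

Directly nullable (have an ''-production): <program>, <stmt>.
No other nonterminal has a production whose RHS symbols are all nullable.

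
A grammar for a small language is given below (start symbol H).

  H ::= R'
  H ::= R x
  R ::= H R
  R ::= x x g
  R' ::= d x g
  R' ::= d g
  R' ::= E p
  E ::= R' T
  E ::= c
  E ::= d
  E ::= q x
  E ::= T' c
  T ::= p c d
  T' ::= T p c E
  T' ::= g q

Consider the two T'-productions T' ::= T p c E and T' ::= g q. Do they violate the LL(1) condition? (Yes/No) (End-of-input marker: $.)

FIRST(T p c E) = { p } and FIRST(g q) = { g }.
The FIRST sets are disjoint and neither alternative is nullable — no conflict.

No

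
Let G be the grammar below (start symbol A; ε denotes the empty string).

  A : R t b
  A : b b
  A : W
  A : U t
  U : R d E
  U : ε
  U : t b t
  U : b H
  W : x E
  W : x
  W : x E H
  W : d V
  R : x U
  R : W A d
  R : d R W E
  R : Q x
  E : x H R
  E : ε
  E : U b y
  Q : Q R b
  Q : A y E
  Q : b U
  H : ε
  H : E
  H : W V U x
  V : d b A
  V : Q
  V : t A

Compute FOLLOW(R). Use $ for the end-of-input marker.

{ $, b, d, t, x, y }

In A : R t b: add FIRST(t b) = { t }.
In U : R d E: add FIRST(d E) = { d }.
In R : d R W E: add FIRST(W E) = { d, x }.
In E : x H R: R is at the end, add FOLLOW(E) = { $, b, d, t, x, y }.
In Q : Q R b: add FIRST(b) = { b }.
Union: FOLLOW(R) = { $, b, d, t, x, y }.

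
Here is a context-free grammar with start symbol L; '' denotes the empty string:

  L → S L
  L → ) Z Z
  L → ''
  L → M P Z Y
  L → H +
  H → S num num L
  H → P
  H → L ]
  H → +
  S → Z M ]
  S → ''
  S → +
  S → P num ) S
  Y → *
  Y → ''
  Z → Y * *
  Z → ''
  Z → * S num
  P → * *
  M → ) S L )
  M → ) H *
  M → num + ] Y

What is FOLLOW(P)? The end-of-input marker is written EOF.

{ EOF, ), *, +, ], num }

In L → M P Z Y: add FIRST(Z Y)\{''} = { * }.
  Since Z Y is nullable, also add FOLLOW(L) = { EOF, ), *, +, ] }.
In H → P: P is at the end, add FOLLOW(H) = { *, + }.
In S → P num ) S: add FIRST(num ) S) = { num }.
Union: FOLLOW(P) = { EOF, ), *, +, ], num }.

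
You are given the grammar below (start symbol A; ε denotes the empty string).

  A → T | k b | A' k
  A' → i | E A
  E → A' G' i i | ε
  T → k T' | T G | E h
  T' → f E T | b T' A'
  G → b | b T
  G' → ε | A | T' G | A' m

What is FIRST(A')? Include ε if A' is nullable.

{ h, i, k }

A' → i contributes {i}.
From A' → E A: E nullable, take FIRST(E) ∪ FIRST(A) = { h, i, k }.
Union: FIRST(A') = { h, i, k }.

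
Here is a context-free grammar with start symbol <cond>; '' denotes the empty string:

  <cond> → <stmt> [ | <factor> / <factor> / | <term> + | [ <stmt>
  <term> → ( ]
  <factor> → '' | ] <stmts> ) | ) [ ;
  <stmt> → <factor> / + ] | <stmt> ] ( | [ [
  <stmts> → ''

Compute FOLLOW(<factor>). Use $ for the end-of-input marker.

In <cond> → <factor> / <factor> /: add FIRST(/ <factor> /) = { / }.
In <cond> → <factor> / <factor> /: add FIRST(/) = { / }.
In <stmt> → <factor> / + ]: add FIRST(/ + ]) = { / }.
Union: FOLLOW(<factor>) = { / }.

{ / }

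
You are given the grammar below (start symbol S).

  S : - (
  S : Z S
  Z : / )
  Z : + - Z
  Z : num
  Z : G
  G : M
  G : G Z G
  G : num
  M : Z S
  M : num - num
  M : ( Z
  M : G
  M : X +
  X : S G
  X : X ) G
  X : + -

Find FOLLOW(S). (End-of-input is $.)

{ $, (, ), +, -, /, num }

S is the start symbol, so $ ∈ FOLLOW(S).
In S : Z S: S is at the end, add FOLLOW(S) = { $, (, ), +, -, /, num }.
In M : Z S: S is at the end, add FOLLOW(M) = { (, ), +, -, /, num }.
In X : S G: add FIRST(G) = { (, +, -, /, num }.
Union: FOLLOW(S) = { $, (, ), +, -, /, num }.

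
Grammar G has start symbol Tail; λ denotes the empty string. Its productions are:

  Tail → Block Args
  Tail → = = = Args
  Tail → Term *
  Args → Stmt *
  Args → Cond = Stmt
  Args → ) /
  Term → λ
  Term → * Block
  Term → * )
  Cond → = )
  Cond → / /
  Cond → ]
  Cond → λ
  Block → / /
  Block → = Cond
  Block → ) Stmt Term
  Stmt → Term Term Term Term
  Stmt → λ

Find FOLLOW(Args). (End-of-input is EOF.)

In Tail → Block Args: Args is at the end, add FOLLOW(Tail) = { EOF }.
In Tail → = = = Args: Args is at the end, add FOLLOW(Tail) = { EOF }.
Union: FOLLOW(Args) = { EOF }.

{ EOF }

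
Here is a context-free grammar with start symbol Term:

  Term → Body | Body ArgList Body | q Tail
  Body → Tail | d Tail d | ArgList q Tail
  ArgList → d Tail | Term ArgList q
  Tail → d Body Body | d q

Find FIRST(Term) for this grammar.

From Term → Body: add FIRST(Body) = { d, q }.
From Term → Body ArgList Body: add FIRST(Body) = { d, q }.
Term → q Tail contributes {q}.
Union: FIRST(Term) = { d, q }.

{ d, q }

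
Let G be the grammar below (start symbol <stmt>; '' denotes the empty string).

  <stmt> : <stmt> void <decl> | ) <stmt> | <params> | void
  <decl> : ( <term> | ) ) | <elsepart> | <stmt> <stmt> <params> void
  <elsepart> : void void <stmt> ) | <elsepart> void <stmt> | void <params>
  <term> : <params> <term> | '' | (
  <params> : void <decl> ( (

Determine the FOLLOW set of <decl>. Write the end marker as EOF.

In <stmt> : <stmt> void <decl>: <decl> is at the end, add FOLLOW(<stmt>) = { EOF, (, ), void }.
In <params> : void <decl> ( (: add FIRST(( () = { ( }.
Union: FOLLOW(<decl>) = { EOF, (, ), void }.

{ EOF, (, ), void }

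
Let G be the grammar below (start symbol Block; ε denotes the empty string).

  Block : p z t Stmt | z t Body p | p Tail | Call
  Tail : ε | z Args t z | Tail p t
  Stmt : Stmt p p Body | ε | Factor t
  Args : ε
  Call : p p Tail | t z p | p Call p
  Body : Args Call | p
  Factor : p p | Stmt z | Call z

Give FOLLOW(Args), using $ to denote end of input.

{ p, t }

In Tail : z Args t z: add FIRST(t z) = { t }.
In Body : Args Call: add FIRST(Call) = { p, t }.
Union: FOLLOW(Args) = { p, t }.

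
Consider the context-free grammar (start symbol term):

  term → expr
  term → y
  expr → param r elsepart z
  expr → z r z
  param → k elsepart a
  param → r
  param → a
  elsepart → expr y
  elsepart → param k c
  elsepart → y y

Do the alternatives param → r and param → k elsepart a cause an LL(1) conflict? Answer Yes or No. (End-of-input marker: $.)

No

FIRST(r) = { r } and FIRST(k elsepart a) = { k }.
The FIRST sets are disjoint and neither alternative is nullable — no conflict.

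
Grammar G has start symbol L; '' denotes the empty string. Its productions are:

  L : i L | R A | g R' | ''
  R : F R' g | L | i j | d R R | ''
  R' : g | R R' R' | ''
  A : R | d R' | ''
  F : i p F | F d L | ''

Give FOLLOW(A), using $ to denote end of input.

In L : R A: A is at the end, add FOLLOW(L) = { $, d, g, i }.
Union: FOLLOW(A) = { $, d, g, i }.

{ $, d, g, i }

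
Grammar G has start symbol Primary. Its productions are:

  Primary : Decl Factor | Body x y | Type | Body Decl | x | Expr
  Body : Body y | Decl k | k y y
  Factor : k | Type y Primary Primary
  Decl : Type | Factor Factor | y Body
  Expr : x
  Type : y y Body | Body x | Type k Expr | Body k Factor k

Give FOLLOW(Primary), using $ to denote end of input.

Primary is the start symbol, so $ ∈ FOLLOW(Primary).
In Factor : Type y Primary Primary: add FIRST(Primary) = { k, x, y }.
In Factor : Type y Primary Primary: Primary is at the end, add FOLLOW(Factor) = { $, k, x, y }.
Union: FOLLOW(Primary) = { $, k, x, y }.

{ $, k, x, y }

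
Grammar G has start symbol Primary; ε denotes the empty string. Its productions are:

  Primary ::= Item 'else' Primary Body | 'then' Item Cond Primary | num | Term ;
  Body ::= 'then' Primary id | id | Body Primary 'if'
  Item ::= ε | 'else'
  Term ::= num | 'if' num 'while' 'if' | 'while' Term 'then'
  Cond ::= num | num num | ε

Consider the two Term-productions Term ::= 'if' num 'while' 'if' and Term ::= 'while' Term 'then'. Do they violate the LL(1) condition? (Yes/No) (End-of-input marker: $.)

No

FIRST('if' num 'while' 'if') = { 'if' } and FIRST('while' Term 'then') = { 'while' }.
The FIRST sets are disjoint and neither alternative is nullable — no conflict.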